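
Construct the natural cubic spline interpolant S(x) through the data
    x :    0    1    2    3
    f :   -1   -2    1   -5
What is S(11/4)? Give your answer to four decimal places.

Write σ_i for S''(x_i). With h_i = 1, 1, 1 and divided differences Δ_i = -1, 3, -6, the continuity of S' gives the tridiagonal system
  1·σ_0 + 4·σ_1 + 1·σ_2 = 6(Δ_1 - Δ_0) = 24
  1·σ_1 + 4·σ_2 + 1·σ_3 = 6(Δ_2 - Δ_1) = -54
Natural end conditions: σ_0 = σ_3 = 0.
Forward elimination and back-substitution give σ_0 = 0, σ_1 = 10, σ_2 = -16, σ_3 = 0.
On [2, 3], S(x) = 1 - 2/3·(x - 2) - 8·(x - 2)² + 8/3·(x - 2)³.
With (x - 2) = 3/4: S(11/4) = -23/8.

-2.8750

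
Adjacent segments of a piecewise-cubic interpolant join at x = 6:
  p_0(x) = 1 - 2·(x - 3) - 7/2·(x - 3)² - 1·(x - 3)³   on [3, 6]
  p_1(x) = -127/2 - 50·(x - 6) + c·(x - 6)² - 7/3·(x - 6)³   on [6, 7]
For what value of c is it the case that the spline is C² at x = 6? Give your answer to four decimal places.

p_0''(x) = -7 - 6·(x - 3), so p_0''(6) = -25. On the right, p_1''(6) = 2c, so c = -25/2.

-12.5000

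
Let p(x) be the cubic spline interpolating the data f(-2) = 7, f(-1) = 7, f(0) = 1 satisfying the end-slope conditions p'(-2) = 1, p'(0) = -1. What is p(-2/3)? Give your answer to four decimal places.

4.8519

Let σ_i = p''(x_i). Step sizes h_i = 1, 1; slopes of the chords Δ_i = (y_(i+1) - y_i)/h_i = 0, -6.
  1·σ_0 + 4·σ_1 + 1·σ_2 = 6(Δ_1 - Δ_0) = -36
Clamped end conditions give two more equations: 2h_0·σ_0 + h_0·σ_1 = 6(Δ_0 - p'(-2)) = -6 and h_1·σ_1 + 2h_1·σ_2 = 6(p'(0) - Δ_1) = 30.
Hence σ_0 = 5, σ_1 = -16, σ_2 = 23.
On [-1, 0], p(x) = 7 - 9/2·(x + 1) - 8·(x + 1)² + 13/2·(x + 1)³.
With (x + 1) = 1/3: p(-2/3) = 131/27.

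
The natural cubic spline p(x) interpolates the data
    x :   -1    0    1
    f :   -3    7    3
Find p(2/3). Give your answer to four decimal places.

5.3704

Let σ_i = p''(x_i). Step sizes h_i = 1, 1; slopes of the chords Δ_i = (y_(i+1) - y_i)/h_i = 10, -4.
  1·σ_0 + 4·σ_1 + 1·σ_2 = 6(Δ_1 - Δ_0) = -84
Natural end conditions: σ_0 = σ_2 = 0.
Forward elimination and back-substitution give σ_0 = 0, σ_1 = -21, σ_2 = 0.
On [0, 1], p(x) = 7 + 3·x - 21/2·x² + 7/2·x³.
With x = 2/3: p(2/3) = 145/27.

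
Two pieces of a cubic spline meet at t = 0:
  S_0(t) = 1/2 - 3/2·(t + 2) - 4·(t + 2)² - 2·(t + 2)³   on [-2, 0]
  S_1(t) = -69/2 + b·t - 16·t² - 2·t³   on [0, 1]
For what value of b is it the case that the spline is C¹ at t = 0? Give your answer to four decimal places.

S_0'(t) = -3/2 - 8·(t + 2) - 6·(t + 2)², so S_0'(0) = -83/2. On the right, S_1'(0) = b, so b = -83/2.

-41.5000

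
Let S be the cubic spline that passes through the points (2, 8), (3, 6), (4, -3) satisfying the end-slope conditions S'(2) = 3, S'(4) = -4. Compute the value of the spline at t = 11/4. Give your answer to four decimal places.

Put M_i = S'' at the i-th knot. Here h = (1, 1) and Δ = (-2, -9), so the interior equations h_(i-1)·M_(i-1) + 2(h_(i-1)+h_i)·M_i + h_i·M_(i+1) = 6(Δ_i − Δ_(i-1)) read
  1·M_0 + 4·M_1 + 1·M_2 = 6(Δ_1 - Δ_0) = -42
Clamped end conditions give two more equations: 2h_0·M_0 + h_0·M_1 = 6(Δ_0 - S'(2)) = -30 and h_1·M_1 + 2h_1·M_2 = 6(S'(4) - Δ_1) = 30.
Solving: M_0 = -8, M_1 = -14, M_2 = 22.
On [2, 3], S(t) = 8 + 3·(t - 2) - 4·(t - 2)² - 1·(t - 2)³.
With (t - 2) = 3/4: S(11/4) = 485/64.

7.5781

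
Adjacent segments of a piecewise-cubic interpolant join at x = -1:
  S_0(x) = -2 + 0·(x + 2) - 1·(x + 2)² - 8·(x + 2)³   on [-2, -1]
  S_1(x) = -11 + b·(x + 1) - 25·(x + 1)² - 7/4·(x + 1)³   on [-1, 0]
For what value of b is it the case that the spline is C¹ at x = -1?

-26

S_0'(x) = 0 - 2·(x + 2) - 24·(x + 2)², so S_0'(-1) = -26. On the right, S_1'(-1) = b, so b = -26.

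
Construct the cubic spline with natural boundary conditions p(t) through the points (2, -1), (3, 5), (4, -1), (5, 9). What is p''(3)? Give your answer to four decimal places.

-25.6000

With σ_i denoting the second derivative at x_i, h_i = 1, 1, 1, and Δ_i = (y_(i+1) − y_i)/h_i = 6, -6, 10:
  1·σ_0 + 4·σ_1 + 1·σ_2 = 6(Δ_1 - Δ_0) = -72
  1·σ_1 + 4·σ_2 + 1·σ_3 = 6(Δ_2 - Δ_1) = 96
Natural end conditions: σ_0 = σ_3 = 0.
Forward elimination and back-substitution give σ_0 = 0, σ_1 = -128/5, σ_2 = 152/5, σ_3 = 0.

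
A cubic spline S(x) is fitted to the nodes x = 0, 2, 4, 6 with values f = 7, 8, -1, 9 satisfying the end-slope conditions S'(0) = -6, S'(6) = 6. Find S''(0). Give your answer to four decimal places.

Put M_i = S'' at the i-th knot. Here h = (2, 2, 2) and Δ = (1/2, -9/2, 5), so the interior equations h_(i-1)·M_(i-1) + 2(h_(i-1)+h_i)·M_i + h_i·M_(i+1) = 6(Δ_i − Δ_(i-1)) read
  2·M_0 + 8·M_1 + 2·M_2 = 6(Δ_1 - Δ_0) = -30
  2·M_1 + 8·M_2 + 2·M_3 = 6(Δ_2 - Δ_1) = 57
Clamped end conditions give two more equations: 2h_0·M_0 + h_0·M_1 = 6(Δ_0 - S'(0)) = 39 and h_2·M_2 + 2h_2·M_3 = 6(S'(6) - Δ_2) = 6.
Forward elimination and back-substitution give M_0 = 74/5, M_1 = -101/10, M_2 = 53/5, M_3 = -19/5.

14.8000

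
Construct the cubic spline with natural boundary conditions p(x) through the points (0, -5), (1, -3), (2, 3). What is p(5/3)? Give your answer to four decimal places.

Let M_i = p''(x_i). Step sizes h_i = 1, 1; slopes of the chords Δ_i = (y_(i+1) - y_i)/h_i = 2, 6.
  1·M_0 + 4·M_1 + 1·M_2 = 6(Δ_1 - Δ_0) = 24
Natural end conditions: M_0 = M_2 = 0.
Hence M_0 = 0, M_1 = 6, M_2 = 0.
On [1, 2], p(x) = -3 + 4·(x - 1) + 3·(x - 1)² - 1·(x - 1)³.
With (x - 1) = 2/3: p(5/3) = 19/27.

0.7037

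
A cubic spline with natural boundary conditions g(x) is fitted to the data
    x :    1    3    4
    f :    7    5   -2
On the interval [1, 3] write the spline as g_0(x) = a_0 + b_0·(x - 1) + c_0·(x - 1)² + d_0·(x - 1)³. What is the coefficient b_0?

1

Let σ_i = g''(x_i). Step sizes h_i = 2, 1; slopes of the chords Δ_i = (y_(i+1) - y_i)/h_i = -1, -7.
  2·σ_0 + 6·σ_1 + 1·σ_2 = 6(Δ_1 - Δ_0) = -36
Natural end conditions: σ_0 = σ_2 = 0.
Solving: σ_0 = 0, σ_1 = -6, σ_2 = 0.
On [1, 3], with g_0(x) = a_0 + b_0·(x - 1) + c_0·(x - 1)² + d_0·(x - 1)³: c_0 = σ_0/2 = 0, d_0 = (σ_1 - σ_0)/(6h_0) = -1/2, b_0 = Δ_0 - h_0(2σ_0 + σ_1)/6 = 1.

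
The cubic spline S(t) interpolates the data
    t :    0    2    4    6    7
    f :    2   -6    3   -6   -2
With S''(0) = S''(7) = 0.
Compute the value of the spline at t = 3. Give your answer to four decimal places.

Put M_i = S'' at the i-th knot. Here h = (2, 2, 2, 1) and Δ = (-4, 9/2, -9/2, 4), so the interior equations h_(i-1)·M_(i-1) + 2(h_(i-1)+h_i)·M_i + h_i·M_(i+1) = 6(Δ_i − Δ_(i-1)) read
  2·M_0 + 8·M_1 + 2·M_2 = 6(Δ_1 - Δ_0) = 51
  2·M_1 + 8·M_2 + 2·M_3 = 6(Δ_2 - Δ_1) = -54
  2·M_2 + 6·M_3 + 1·M_4 = 6(Δ_3 - Δ_2) = 51
Natural end conditions: M_0 = M_4 = 0.
Solving: M_0 = 0, M_1 = 387/41, M_2 = -1005/82, M_3 = 516/41, M_4 = 0.
On [2, 4], S(t) = -6 + 94/41·(t - 2) + 387/82·(t - 2)² - 593/328·(t - 2)³.
With (t - 2) = 1: S(3) = -261/328.

-0.7957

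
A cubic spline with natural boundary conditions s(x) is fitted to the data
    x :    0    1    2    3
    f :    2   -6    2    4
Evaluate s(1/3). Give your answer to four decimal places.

-2.0494

Put σ_i = s'' at the i-th knot. Here h = (1, 1, 1) and Δ = (-8, 8, 2), so the interior equations h_(i-1)·σ_(i-1) + 2(h_(i-1)+h_i)·σ_i + h_i·σ_(i+1) = 6(Δ_i − Δ_(i-1)) read
  1·σ_0 + 4·σ_1 + 1·σ_2 = 6(Δ_1 - Δ_0) = 96
  1·σ_1 + 4·σ_2 + 1·σ_3 = 6(Δ_2 - Δ_1) = -36
Natural end conditions: σ_0 = σ_3 = 0.
Solving: σ_0 = 0, σ_1 = 28, σ_2 = -16, σ_3 = 0.
On [0, 1], s(x) = 2 - 38/3·x + 0·x² + 14/3·x³.
With x = 1/3: s(1/3) = -166/81.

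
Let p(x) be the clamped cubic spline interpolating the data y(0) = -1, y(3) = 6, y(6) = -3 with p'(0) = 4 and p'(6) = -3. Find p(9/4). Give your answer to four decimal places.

5.7852

Put m_i = p'' at the i-th knot. Here h = (3, 3) and Δ = (7/3, -3), so the interior equations h_(i-1)·m_(i-1) + 2(h_(i-1)+h_i)·m_i + h_i·m_(i+1) = 6(Δ_i − Δ_(i-1)) read
  3·m_0 + 12·m_1 + 3·m_2 = 6(Δ_1 - Δ_0) = -32
Clamped end conditions give two more equations: 2h_0·m_0 + h_0·m_1 = 6(Δ_0 - p'(0)) = -10 and h_1·m_1 + 2h_1·m_2 = 6(p'(6) - Δ_1) = 0.
Solving: m_0 = -1/6, m_1 = -3, m_2 = 3/2.
On [0, 3], p(x) = -1 + 4·x - 1/12·x² - 17/108·x³.
With x = 9/4: p(9/4) = 1481/256.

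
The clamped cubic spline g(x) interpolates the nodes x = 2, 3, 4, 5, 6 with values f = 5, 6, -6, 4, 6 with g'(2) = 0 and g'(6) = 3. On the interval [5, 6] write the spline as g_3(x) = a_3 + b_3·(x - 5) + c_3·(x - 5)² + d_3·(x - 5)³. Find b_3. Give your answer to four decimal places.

8.6786

Put M_i = g'' at the i-th knot. Here h = (1, 1, 1, 1) and Δ = (1, -12, 10, 2), so the interior equations h_(i-1)·M_(i-1) + 2(h_(i-1)+h_i)·M_i + h_i·M_(i+1) = 6(Δ_i − Δ_(i-1)) read
  1·M_0 + 4·M_1 + 1·M_2 = 6(Δ_1 - Δ_0) = -78
  1·M_1 + 4·M_2 + 1·M_3 = 6(Δ_2 - Δ_1) = 132
  1·M_2 + 4·M_3 + 1·M_4 = 6(Δ_3 - Δ_2) = -48
Clamped end conditions give two more equations: 2h_0·M_0 + h_0·M_1 = 6(Δ_0 - g'(2)) = 6 and h_3·M_3 + 2h_3·M_4 = 6(g'(6) - Δ_3) = 6.
Forward elimination and back-substitution give M_0 = 303/14, M_1 = -261/7, M_2 = 99/2, M_3 = -201/7, M_4 = 243/14.
On [5, 6], with g_3(x) = a_3 + b_3·(x - 5) + c_3·(x - 5)² + d_3·(x - 5)³: c_3 = M_3/2 = -201/14, d_3 = (M_4 - M_3)/(6h_3) = 215/28, b_3 = Δ_3 - h_3(2M_3 + M_4)/6 = 243/28.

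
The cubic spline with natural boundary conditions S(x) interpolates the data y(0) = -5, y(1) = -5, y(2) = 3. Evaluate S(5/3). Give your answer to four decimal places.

Put M_i = S'' at the i-th knot. Here h = (1, 1) and Δ = (0, 8), so the interior equations h_(i-1)·M_(i-1) + 2(h_(i-1)+h_i)·M_i + h_i·M_(i+1) = 6(Δ_i − Δ_(i-1)) read
  1·M_0 + 4·M_1 + 1·M_2 = 6(Δ_1 - Δ_0) = 48
Natural end conditions: M_0 = M_2 = 0.
Hence M_0 = 0, M_1 = 12, M_2 = 0.
On [1, 2], S(x) = -5 + 4·(x - 1) + 6·(x - 1)² - 2·(x - 1)³.
With (x - 1) = 2/3: S(5/3) = -7/27.

-0.2593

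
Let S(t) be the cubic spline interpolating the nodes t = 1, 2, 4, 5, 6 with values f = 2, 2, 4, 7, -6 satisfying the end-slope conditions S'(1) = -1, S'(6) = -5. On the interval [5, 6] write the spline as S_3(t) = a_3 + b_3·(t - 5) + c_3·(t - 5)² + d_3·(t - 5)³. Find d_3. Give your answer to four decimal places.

Put m_i = S'' at the i-th knot. Here h = (1, 2, 1, 1) and Δ = (0, 1, 3, -13), so the interior equations h_(i-1)·m_(i-1) + 2(h_(i-1)+h_i)·m_i + h_i·m_(i+1) = 6(Δ_i − Δ_(i-1)) read
  1·m_0 + 6·m_1 + 2·m_2 = 6(Δ_1 - Δ_0) = 6
  2·m_1 + 6·m_2 + 1·m_3 = 6(Δ_2 - Δ_1) = 12
  1·m_2 + 4·m_3 + 1·m_4 = 6(Δ_3 - Δ_2) = -96
Clamped end conditions give two more equations: 2h_0·m_0 + h_0·m_1 = 6(Δ_0 - S'(1)) = 6 and h_3·m_3 + 2h_3·m_4 = 6(S'(6) - Δ_3) = 48.
Forward elimination and back-substitution give m_0 = 35/8, m_1 = -11/4, m_2 = 145/16, m_3 = -295/8, m_4 = 679/16.
On [5, 6], with S_3(t) = a_3 + b_3·(t - 5) + c_3·(t - 5)² + d_3·(t - 5)³: c_3 = m_3/2 = -295/16, d_3 = (m_4 - m_3)/(6h_3) = 423/32, b_3 = Δ_3 - h_3(2m_3 + m_4)/6 = -249/32.

13.2188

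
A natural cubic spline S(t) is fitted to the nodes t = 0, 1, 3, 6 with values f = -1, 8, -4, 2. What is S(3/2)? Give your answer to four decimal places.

7.5848

Put σ_i = S'' at the i-th knot. Here h = (1, 2, 3) and Δ = (9, -6, 2), so the interior equations h_(i-1)·σ_(i-1) + 2(h_(i-1)+h_i)·σ_i + h_i·σ_(i+1) = 6(Δ_i − Δ_(i-1)) read
  1·σ_0 + 6·σ_1 + 2·σ_2 = 6(Δ_1 - Δ_0) = -90
  2·σ_1 + 10·σ_2 + 3·σ_3 = 6(Δ_2 - Δ_1) = 48
Natural end conditions: σ_0 = σ_3 = 0.
Forward elimination and back-substitution give σ_0 = 0, σ_1 = -249/14, σ_2 = 117/14, σ_3 = 0.
On [1, 3], S(t) = 8 + 43/14·(t - 1) - 249/28·(t - 1)² + 61/28·(t - 1)³.
With (t - 1) = 1/2: S(3/2) = 1699/224.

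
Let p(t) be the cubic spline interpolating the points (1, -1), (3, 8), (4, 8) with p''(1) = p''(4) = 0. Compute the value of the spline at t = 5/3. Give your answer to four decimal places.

2.8889

Put M_i = p'' at the i-th knot. Here h = (2, 1) and Δ = (9/2, 0), so the interior equations h_(i-1)·M_(i-1) + 2(h_(i-1)+h_i)·M_i + h_i·M_(i+1) = 6(Δ_i − Δ_(i-1)) read
  2·M_0 + 6·M_1 + 1·M_2 = 6(Δ_1 - Δ_0) = -27
Natural end conditions: M_0 = M_2 = 0.
Solving the tridiagonal system: M_0 = 0, M_1 = -9/2, M_2 = 0.
On [1, 3], p(t) = -1 + 6·(t - 1) + 0·(t - 1)² - 3/8·(t - 1)³.
With (t - 1) = 2/3: p(5/3) = 26/9.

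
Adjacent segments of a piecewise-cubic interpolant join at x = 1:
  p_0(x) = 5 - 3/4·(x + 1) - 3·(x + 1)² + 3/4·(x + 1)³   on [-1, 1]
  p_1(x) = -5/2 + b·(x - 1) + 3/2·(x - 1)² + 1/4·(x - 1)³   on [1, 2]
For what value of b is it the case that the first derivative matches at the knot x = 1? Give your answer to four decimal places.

p_0'(x) = -3/4 - 6·(x + 1) + 9/4·(x + 1)², so p_0'(1) = -15/4. On the right, p_1'(1) = b, so b = -15/4.

-3.7500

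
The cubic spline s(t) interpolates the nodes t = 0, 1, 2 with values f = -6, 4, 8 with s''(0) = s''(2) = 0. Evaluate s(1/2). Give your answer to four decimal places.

-0.4375

Write M_i for s''(x_i). With h_i = 1, 1 and divided differences Δ_i = 10, 4, the continuity of s' gives the tridiagonal system
  1·M_0 + 4·M_1 + 1·M_2 = 6(Δ_1 - Δ_0) = -36
Natural end conditions: M_0 = M_2 = 0.
Solving the tridiagonal system: M_0 = 0, M_1 = -9, M_2 = 0.
On [0, 1], s(t) = -6 + 23/2·t + 0·t² - 3/2·t³.
With t = 1/2: s(1/2) = -7/16.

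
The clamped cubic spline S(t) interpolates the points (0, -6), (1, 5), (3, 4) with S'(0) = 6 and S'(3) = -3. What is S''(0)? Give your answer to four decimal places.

With σ_i denoting the second derivative at x_i, h_i = 1, 2, and Δ_i = (y_(i+1) − y_i)/h_i = 11, -1/2:
  1·σ_0 + 6·σ_1 + 2·σ_2 = 6(Δ_1 - Δ_0) = -69
Clamped end conditions give two more equations: 2h_0·σ_0 + h_0·σ_1 = 6(Δ_0 - S'(0)) = 30 and h_1·σ_1 + 2h_1·σ_2 = 6(S'(3) - Δ_1) = -15.
Hence σ_0 = 47/2, σ_1 = -17, σ_2 = 19/4.

23.5000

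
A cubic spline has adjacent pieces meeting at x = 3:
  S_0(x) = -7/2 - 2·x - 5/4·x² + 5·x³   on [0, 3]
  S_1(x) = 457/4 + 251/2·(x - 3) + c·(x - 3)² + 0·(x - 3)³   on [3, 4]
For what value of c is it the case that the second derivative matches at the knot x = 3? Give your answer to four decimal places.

S_0''(x) = -5/2 + 30·x, so S_0''(3) = 175/2. On the right, S_1''(3) = 2c, so c = 175/4.

43.7500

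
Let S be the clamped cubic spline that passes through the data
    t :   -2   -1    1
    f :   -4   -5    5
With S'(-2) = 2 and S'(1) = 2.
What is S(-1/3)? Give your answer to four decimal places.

-2.5556

With σ_i denoting the second derivative at x_i, h_i = 1, 2, and Δ_i = (y_(i+1) − y_i)/h_i = -1, 5:
  1·σ_0 + 6·σ_1 + 2·σ_2 = 6(Δ_1 - Δ_0) = 36
Clamped end conditions give two more equations: 2h_0·σ_0 + h_0·σ_1 = 6(Δ_0 - S'(-2)) = -18 and h_1·σ_1 + 2h_1·σ_2 = 6(S'(1) - Δ_1) = -18.
Forward elimination and back-substitution give σ_0 = -15, σ_1 = 12, σ_2 = -21/2.
On [-1, 1], S(t) = -5 + 1/2·(t + 1) + 6·(t + 1)² - 15/8·(t + 1)³.
With (t + 1) = 2/3: S(-1/3) = -23/9.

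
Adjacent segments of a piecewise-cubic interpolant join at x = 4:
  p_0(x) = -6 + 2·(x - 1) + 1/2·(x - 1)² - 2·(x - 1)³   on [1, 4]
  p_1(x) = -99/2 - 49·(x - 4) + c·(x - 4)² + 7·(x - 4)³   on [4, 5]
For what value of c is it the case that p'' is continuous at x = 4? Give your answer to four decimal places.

p_0''(x) = 1 - 12·(x - 1), so p_0''(4) = -35. On the right, p_1''(4) = 2c, so c = -35/2.

-17.5000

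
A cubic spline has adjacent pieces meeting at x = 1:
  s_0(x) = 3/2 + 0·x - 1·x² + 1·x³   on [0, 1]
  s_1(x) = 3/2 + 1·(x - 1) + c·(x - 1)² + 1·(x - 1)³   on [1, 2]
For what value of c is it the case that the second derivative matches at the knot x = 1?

s_0''(x) = -2 + 6·x, so s_0''(1) = 4. On the right, s_1''(1) = 2c, so c = 2.

2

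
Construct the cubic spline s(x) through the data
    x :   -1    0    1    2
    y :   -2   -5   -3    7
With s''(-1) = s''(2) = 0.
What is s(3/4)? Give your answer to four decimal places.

With m_i denoting the second derivative at x_i, h_i = 1, 1, 1, and Δ_i = (y_(i+1) − y_i)/h_i = -3, 2, 10:
  1·m_0 + 4·m_1 + 1·m_2 = 6(Δ_1 - Δ_0) = 30
  1·m_1 + 4·m_2 + 1·m_3 = 6(Δ_2 - Δ_1) = 48
Natural end conditions: m_0 = m_3 = 0.
Solving: m_0 = 0, m_1 = 24/5, m_2 = 54/5, m_3 = 0.
On [0, 1], s(x) = -5 - 7/5·x + 12/5·x² + 1·x³.
With x = 3/4: s(3/4) = -1369/320.

-4.2781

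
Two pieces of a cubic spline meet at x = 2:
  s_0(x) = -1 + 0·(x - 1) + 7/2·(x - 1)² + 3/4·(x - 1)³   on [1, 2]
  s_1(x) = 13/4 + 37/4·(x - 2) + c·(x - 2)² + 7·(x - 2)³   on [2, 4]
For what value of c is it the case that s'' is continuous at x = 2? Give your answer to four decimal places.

s_0''(x) = 7 + 9/2·(x - 1), so s_0''(2) = 23/2. On the right, s_1''(2) = 2c, so c = 23/4.

5.7500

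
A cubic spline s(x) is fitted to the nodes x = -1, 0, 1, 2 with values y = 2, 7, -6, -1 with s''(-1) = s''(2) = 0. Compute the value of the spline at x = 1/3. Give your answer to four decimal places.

3.1111

With m_i denoting the second derivative at x_i, h_i = 1, 1, 1, and Δ_i = (y_(i+1) − y_i)/h_i = 5, -13, 5:
  1·m_0 + 4·m_1 + 1·m_2 = 6(Δ_1 - Δ_0) = -108
  1·m_1 + 4·m_2 + 1·m_3 = 6(Δ_2 - Δ_1) = 108
Natural end conditions: m_0 = m_3 = 0.
Solving the tridiagonal system: m_0 = 0, m_1 = -36, m_2 = 36, m_3 = 0.
On [0, 1], s(x) = 7 - 7·x - 18·x² + 12·x³.
With x = 1/3: s(1/3) = 28/9.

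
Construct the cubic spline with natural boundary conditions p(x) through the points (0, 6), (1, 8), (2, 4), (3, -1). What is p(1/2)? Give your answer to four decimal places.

7.5750

Write σ_i for p''(x_i). With h_i = 1, 1, 1 and divided differences Δ_i = 2, -4, -5, the continuity of p' gives the tridiagonal system
  1·σ_0 + 4·σ_1 + 1·σ_2 = 6(Δ_1 - Δ_0) = -36
  1·σ_1 + 4·σ_2 + 1·σ_3 = 6(Δ_2 - Δ_1) = -6
Natural end conditions: σ_0 = σ_3 = 0.
Hence σ_0 = 0, σ_1 = -46/5, σ_2 = 4/5, σ_3 = 0.
On [0, 1], p(x) = 6 + 53/15·x + 0·x² - 23/15·x³.
With x = 1/2: p(1/2) = 303/40.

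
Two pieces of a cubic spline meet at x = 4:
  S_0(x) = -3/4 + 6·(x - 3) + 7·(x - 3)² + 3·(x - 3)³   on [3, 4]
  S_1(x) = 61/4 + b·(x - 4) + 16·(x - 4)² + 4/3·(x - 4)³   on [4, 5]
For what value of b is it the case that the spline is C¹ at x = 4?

29

S_0'(x) = 6 + 14·(x - 3) + 9·(x - 3)², so S_0'(4) = 29. On the right, S_1'(4) = b, so b = 29.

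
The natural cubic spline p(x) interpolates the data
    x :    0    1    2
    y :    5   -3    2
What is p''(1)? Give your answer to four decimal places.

19.5000

With M_i denoting the second derivative at x_i, h_i = 1, 1, and Δ_i = (y_(i+1) − y_i)/h_i = -8, 5:
  1·M_0 + 4·M_1 + 1·M_2 = 6(Δ_1 - Δ_0) = 78
Natural end conditions: M_0 = M_2 = 0.
Hence M_0 = 0, M_1 = 39/2, M_2 = 0.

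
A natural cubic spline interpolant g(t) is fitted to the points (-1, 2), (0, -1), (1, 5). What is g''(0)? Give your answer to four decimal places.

Write σ_i for g''(x_i). With h_i = 1, 1 and divided differences Δ_i = -3, 6, the continuity of g' gives the tridiagonal system
  1·σ_0 + 4·σ_1 + 1·σ_2 = 6(Δ_1 - Δ_0) = 54
Natural end conditions: σ_0 = σ_2 = 0.
Solving: σ_0 = 0, σ_1 = 27/2, σ_2 = 0.

13.5000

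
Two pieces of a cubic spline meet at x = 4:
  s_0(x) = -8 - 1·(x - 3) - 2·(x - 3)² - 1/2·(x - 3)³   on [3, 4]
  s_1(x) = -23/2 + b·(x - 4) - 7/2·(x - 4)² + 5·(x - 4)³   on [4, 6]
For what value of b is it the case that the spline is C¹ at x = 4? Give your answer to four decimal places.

-6.5000

s_0'(x) = -1 - 4·(x - 3) - 3/2·(x - 3)², so s_0'(4) = -13/2. On the right, s_1'(4) = b, so b = -13/2.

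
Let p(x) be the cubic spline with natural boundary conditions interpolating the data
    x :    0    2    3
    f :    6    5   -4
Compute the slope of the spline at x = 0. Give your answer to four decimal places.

Put σ_i = p'' at the i-th knot. Here h = (2, 1) and Δ = (-1/2, -9), so the interior equations h_(i-1)·σ_(i-1) + 2(h_(i-1)+h_i)·σ_i + h_i·σ_(i+1) = 6(Δ_i − Δ_(i-1)) read
  2·σ_0 + 6·σ_1 + 1·σ_2 = 6(Δ_1 - Δ_0) = -51
Natural end conditions: σ_0 = σ_2 = 0.
Solving: σ_0 = 0, σ_1 = -17/2, σ_2 = 0.
On [0, 2], p'(x) = b_0 + 2c_0·x + 3d_0·x² with b_0 = Δ_0 - h_0(2σ_0 + σ_1)/6 = 7/3, c_0 = σ_0/2 = 0, d_0 = (σ_1 - σ_0)/(6h_0) = -17/24. So p'(0) = 7/3.

2.3333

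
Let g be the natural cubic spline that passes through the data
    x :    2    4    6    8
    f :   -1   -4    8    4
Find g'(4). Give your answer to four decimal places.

3.5667

With M_i denoting the second derivative at x_i, h_i = 2, 2, 2, and Δ_i = (y_(i+1) − y_i)/h_i = -3/2, 6, -2:
  2·M_0 + 8·M_1 + 2·M_2 = 6(Δ_1 - Δ_0) = 45
  2·M_1 + 8·M_2 + 2·M_3 = 6(Δ_2 - Δ_1) = -48
Natural end conditions: M_0 = M_3 = 0.
Solving the tridiagonal system: M_0 = 0, M_1 = 38/5, M_2 = -79/10, M_3 = 0.
On [4, 6], g'(x) = b_1 + 2c_1·(x - 4) + 3d_1·(x - 4)² with b_1 = Δ_1 - h_1(2M_1 + M_2)/6 = 107/30, c_1 = M_1/2 = 19/5, d_1 = (M_2 - M_1)/(6h_1) = -31/24. So g'(4) = 107/30.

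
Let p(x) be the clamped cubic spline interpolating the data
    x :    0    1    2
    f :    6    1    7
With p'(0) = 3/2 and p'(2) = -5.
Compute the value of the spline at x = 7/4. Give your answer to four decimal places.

Let M_i = p''(x_i). Step sizes h_i = 1, 1; slopes of the chords Δ_i = (y_(i+1) - y_i)/h_i = -5, 6.
  1·M_0 + 4·M_1 + 1·M_2 = 6(Δ_1 - Δ_0) = 66
Clamped end conditions give two more equations: 2h_0·M_0 + h_0·M_1 = 6(Δ_0 - p'(0)) = -39 and h_1·M_1 + 2h_1·M_2 = 6(p'(2) - Δ_1) = -66.
Solving: M_0 = -157/4, M_1 = 79/2, M_2 = -211/4.
On [1, 2], p(x) = 1 + 13/8·(x - 1) + 79/4·(x - 1)² - 123/8·(x - 1)³.
With (x - 1) = 3/4: p(7/4) = 3503/512.

6.8418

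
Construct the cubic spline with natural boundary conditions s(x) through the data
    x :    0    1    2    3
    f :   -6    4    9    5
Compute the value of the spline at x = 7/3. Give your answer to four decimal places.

8.4321

With M_i denoting the second derivative at x_i, h_i = 1, 1, 1, and Δ_i = (y_(i+1) − y_i)/h_i = 10, 5, -4:
  1·M_0 + 4·M_1 + 1·M_2 = 6(Δ_1 - Δ_0) = -30
  1·M_1 + 4·M_2 + 1·M_3 = 6(Δ_2 - Δ_1) = -54
Natural end conditions: M_0 = M_3 = 0.
Solving the tridiagonal system: M_0 = 0, M_1 = -22/5, M_2 = -62/5, M_3 = 0.
On [2, 3], s(x) = 9 + 2/15·(x - 2) - 31/5·(x - 2)² + 31/15·(x - 2)³.
With (x - 2) = 1/3: s(7/3) = 683/81.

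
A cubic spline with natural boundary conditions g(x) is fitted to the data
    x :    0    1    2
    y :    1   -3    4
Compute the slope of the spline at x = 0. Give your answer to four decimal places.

-6.7500

Let σ_i = g''(x_i). Step sizes h_i = 1, 1; slopes of the chords Δ_i = (y_(i+1) - y_i)/h_i = -4, 7.
  1·σ_0 + 4·σ_1 + 1·σ_2 = 6(Δ_1 - Δ_0) = 66
Natural end conditions: σ_0 = σ_2 = 0.
Hence σ_0 = 0, σ_1 = 33/2, σ_2 = 0.
On [0, 1], g'(x) = b_0 + 2c_0·x + 3d_0·x² with b_0 = Δ_0 - h_0(2σ_0 + σ_1)/6 = -27/4, c_0 = σ_0/2 = 0, d_0 = (σ_1 - σ_0)/(6h_0) = 11/4. So g'(0) = -27/4.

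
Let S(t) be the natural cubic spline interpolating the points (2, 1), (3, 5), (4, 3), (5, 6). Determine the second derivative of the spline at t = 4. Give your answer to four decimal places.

With M_i denoting the second derivative at x_i, h_i = 1, 1, 1, and Δ_i = (y_(i+1) − y_i)/h_i = 4, -2, 3:
  1·M_0 + 4·M_1 + 1·M_2 = 6(Δ_1 - Δ_0) = -36
  1·M_1 + 4·M_2 + 1·M_3 = 6(Δ_2 - Δ_1) = 30
Natural end conditions: M_0 = M_3 = 0.
Solving the tridiagonal system: M_0 = 0, M_1 = -58/5, M_2 = 52/5, M_3 = 0.

10.4000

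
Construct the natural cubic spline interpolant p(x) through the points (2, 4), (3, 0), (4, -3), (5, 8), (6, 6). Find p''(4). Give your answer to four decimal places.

Put m_i = p'' at the i-th knot. Here h = (1, 1, 1, 1) and Δ = (-4, -3, 11, -2), so the interior equations h_(i-1)·m_(i-1) + 2(h_(i-1)+h_i)·m_i + h_i·m_(i+1) = 6(Δ_i − Δ_(i-1)) read
  1·m_0 + 4·m_1 + 1·m_2 = 6(Δ_1 - Δ_0) = 6
  1·m_1 + 4·m_2 + 1·m_3 = 6(Δ_2 - Δ_1) = 84
  1·m_2 + 4·m_3 + 1·m_4 = 6(Δ_3 - Δ_2) = -78
Natural end conditions: m_0 = m_4 = 0.
Solving the tridiagonal system: m_0 = 0, m_1 = -81/14, m_2 = 204/7, m_3 = -375/14, m_4 = 0.

29.1429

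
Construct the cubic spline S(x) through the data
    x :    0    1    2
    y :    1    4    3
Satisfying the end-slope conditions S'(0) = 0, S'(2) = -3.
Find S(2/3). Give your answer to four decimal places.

2.8889

Write M_i for S''(x_i). With h_i = 1, 1 and divided differences Δ_i = 3, -1, the continuity of S' gives the tridiagonal system
  1·M_0 + 4·M_1 + 1·M_2 = 6(Δ_1 - Δ_0) = -24
Clamped end conditions give two more equations: 2h_0·M_0 + h_0·M_1 = 6(Δ_0 - S'(0)) = 18 and h_1·M_1 + 2h_1·M_2 = 6(S'(2) - Δ_1) = -12.
Hence M_0 = 27/2, M_1 = -9, M_2 = -3/2.
On [0, 1], S(x) = 1 + 0·x + 27/4·x² - 15/4·x³.
With x = 2/3: S(2/3) = 26/9.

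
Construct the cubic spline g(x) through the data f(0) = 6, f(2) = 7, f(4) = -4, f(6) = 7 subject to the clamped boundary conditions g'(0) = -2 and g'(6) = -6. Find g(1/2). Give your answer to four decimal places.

5.9563

Write m_i for g''(x_i). With h_i = 2, 2, 2 and divided differences Δ_i = 1/2, -11/2, 11/2, the continuity of g' gives the tridiagonal system
  2·m_0 + 8·m_1 + 2·m_2 = 6(Δ_1 - Δ_0) = -36
  2·m_1 + 8·m_2 + 2·m_3 = 6(Δ_2 - Δ_1) = 66
Clamped end conditions give two more equations: 2h_0·m_0 + h_0·m_1 = 6(Δ_0 - g'(0)) = 15 and h_2·m_2 + 2h_2·m_3 = 6(g'(6) - Δ_2) = -69.
Forward elimination and back-substitution give m_0 = 281/30, m_1 = -337/30, m_2 = 527/30, m_3 = -781/30.
On [0, 2], g(x) = 6 - 2·x + 281/60·x² - 103/60·x³.
With x = 1/2: g(1/2) = 953/160.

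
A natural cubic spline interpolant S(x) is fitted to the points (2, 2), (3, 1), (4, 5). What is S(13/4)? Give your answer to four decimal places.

1.5898

With M_i denoting the second derivative at x_i, h_i = 1, 1, and Δ_i = (y_(i+1) − y_i)/h_i = -1, 4:
  1·M_0 + 4·M_1 + 1·M_2 = 6(Δ_1 - Δ_0) = 30
Natural end conditions: M_0 = M_2 = 0.
Solving: M_0 = 0, M_1 = 15/2, M_2 = 0.
On [3, 4], S(x) = 1 + 3/2·(x - 3) + 15/4·(x - 3)² - 5/4·(x - 3)³.
With (x - 3) = 1/4: S(13/4) = 407/256.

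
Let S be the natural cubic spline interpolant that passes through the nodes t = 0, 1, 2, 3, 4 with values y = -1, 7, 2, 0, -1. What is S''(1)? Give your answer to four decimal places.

With m_i denoting the second derivative at x_i, h_i = 1, 1, 1, 1, and Δ_i = (y_(i+1) − y_i)/h_i = 8, -5, -2, -1:
  1·m_0 + 4·m_1 + 1·m_2 = 6(Δ_1 - Δ_0) = -78
  1·m_1 + 4·m_2 + 1·m_3 = 6(Δ_2 - Δ_1) = 18
  1·m_2 + 4·m_3 + 1·m_4 = 6(Δ_3 - Δ_2) = 6
Natural end conditions: m_0 = m_4 = 0.
Solving the tridiagonal system: m_0 = 0, m_1 = -309/14, m_2 = 72/7, m_3 = -15/14, m_4 = 0.

-22.0714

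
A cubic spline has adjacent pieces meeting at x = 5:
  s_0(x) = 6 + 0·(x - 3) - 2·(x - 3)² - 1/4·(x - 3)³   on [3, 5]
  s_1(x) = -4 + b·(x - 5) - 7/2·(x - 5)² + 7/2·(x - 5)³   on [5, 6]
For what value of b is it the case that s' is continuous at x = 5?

-11

s_0'(x) = 0 - 4·(x - 3) - 3/4·(x - 3)², so s_0'(5) = -11. On the right, s_1'(5) = b, so b = -11.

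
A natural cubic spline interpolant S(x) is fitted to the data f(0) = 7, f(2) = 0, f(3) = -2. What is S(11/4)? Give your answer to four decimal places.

-1.5586

Let M_i = S''(x_i). Step sizes h_i = 2, 1; slopes of the chords Δ_i = (y_(i+1) - y_i)/h_i = -7/2, -2.
  2·M_0 + 6·M_1 + 1·M_2 = 6(Δ_1 - Δ_0) = 9
Natural end conditions: M_0 = M_2 = 0.
Solving: M_0 = 0, M_1 = 3/2, M_2 = 0.
On [2, 3], S(x) = 0 - 5/2·(x - 2) + 3/4·(x - 2)² - 1/4·(x - 2)³.
With (x - 2) = 3/4: S(11/4) = -399/256.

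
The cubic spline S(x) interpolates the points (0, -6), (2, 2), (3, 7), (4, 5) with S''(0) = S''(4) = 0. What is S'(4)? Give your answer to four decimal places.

-3.8696

Write σ_i for S''(x_i). With h_i = 2, 1, 1 and divided differences Δ_i = 4, 5, -2, the continuity of S' gives the tridiagonal system
  2·σ_0 + 6·σ_1 + 1·σ_2 = 6(Δ_1 - Δ_0) = 6
  1·σ_1 + 4·σ_2 + 1·σ_3 = 6(Δ_2 - Δ_1) = -42
Natural end conditions: σ_0 = σ_3 = 0.
Solving: σ_0 = 0, σ_1 = 66/23, σ_2 = -258/23, σ_3 = 0.
On [3, 4], S'(x) = b_2 + 2c_2·(x - 3) + 3d_2·(x - 3)² with b_2 = Δ_2 - h_2(2σ_2 + σ_3)/6 = 40/23, c_2 = σ_2/2 = -129/23, d_2 = (σ_3 - σ_2)/(6h_2) = 43/23. So S'(4) = -89/23.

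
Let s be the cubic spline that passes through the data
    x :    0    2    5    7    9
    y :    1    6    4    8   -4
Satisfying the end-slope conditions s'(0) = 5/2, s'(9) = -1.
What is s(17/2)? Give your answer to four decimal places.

Write M_i for s''(x_i). With h_i = 2, 3, 2, 2 and divided differences Δ_i = 5/2, -2/3, 2, -6, the continuity of s' gives the tridiagonal system
  2·M_0 + 10·M_1 + 3·M_2 = 6(Δ_1 - Δ_0) = -19
  3·M_1 + 10·M_2 + 2·M_3 = 6(Δ_2 - Δ_1) = 16
  2·M_2 + 8·M_3 + 2·M_4 = 6(Δ_3 - Δ_2) = -48
Clamped end conditions give two more equations: 2h_0·M_0 + h_0·M_1 = 6(Δ_0 - s'(0)) = 0 and h_3·M_3 + 2h_3·M_4 = 6(s'(9) - Δ_3) = 30.
Hence M_0 = 328/177, M_1 = -656/177, M_2 = 847/177, M_3 = -1835/177, M_4 = 2245/177.
On [7, 9], s(x) = 8 - 587/177·(x - 7) - 1835/354·(x - 7)² + 340/177·(x - 7)³.
With (x - 7) = 3/2: s(17/2) = -1017/472.

-2.1547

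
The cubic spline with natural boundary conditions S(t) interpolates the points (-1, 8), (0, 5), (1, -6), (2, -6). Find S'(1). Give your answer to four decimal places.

-6.9333

With m_i denoting the second derivative at x_i, h_i = 1, 1, 1, and Δ_i = (y_(i+1) − y_i)/h_i = -3, -11, 0:
  1·m_0 + 4·m_1 + 1·m_2 = 6(Δ_1 - Δ_0) = -48
  1·m_1 + 4·m_2 + 1·m_3 = 6(Δ_2 - Δ_1) = 66
Natural end conditions: m_0 = m_3 = 0.
Hence m_0 = 0, m_1 = -86/5, m_2 = 104/5, m_3 = 0.
On [1, 2], S'(t) = b_2 + 2c_2·(t - 1) + 3d_2·(t - 1)² with b_2 = Δ_2 - h_2(2m_2 + m_3)/6 = -104/15, c_2 = m_2/2 = 52/5, d_2 = (m_3 - m_2)/(6h_2) = -52/15. So S'(1) = -104/15.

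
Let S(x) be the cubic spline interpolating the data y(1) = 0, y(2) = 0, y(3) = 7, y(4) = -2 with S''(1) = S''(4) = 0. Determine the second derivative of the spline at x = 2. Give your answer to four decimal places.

Write M_i for S''(x_i). With h_i = 1, 1, 1 and divided differences Δ_i = 0, 7, -9, the continuity of S' gives the tridiagonal system
  1·M_0 + 4·M_1 + 1·M_2 = 6(Δ_1 - Δ_0) = 42
  1·M_1 + 4·M_2 + 1·M_3 = 6(Δ_2 - Δ_1) = -96
Natural end conditions: M_0 = M_3 = 0.
Solving the tridiagonal system: M_0 = 0, M_1 = 88/5, M_2 = -142/5, M_3 = 0.

17.6000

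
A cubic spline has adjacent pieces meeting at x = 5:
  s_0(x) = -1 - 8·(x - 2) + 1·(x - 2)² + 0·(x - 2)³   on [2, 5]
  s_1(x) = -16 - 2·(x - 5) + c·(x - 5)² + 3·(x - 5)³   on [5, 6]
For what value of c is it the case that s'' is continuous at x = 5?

s_0''(x) = 2 + 0·(x - 2), so s_0''(5) = 2. On the right, s_1''(5) = 2c, so c = 1.

1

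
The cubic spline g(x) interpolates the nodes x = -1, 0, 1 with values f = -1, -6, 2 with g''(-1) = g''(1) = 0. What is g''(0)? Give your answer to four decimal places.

Put M_i = g'' at the i-th knot. Here h = (1, 1) and Δ = (-5, 8), so the interior equations h_(i-1)·M_(i-1) + 2(h_(i-1)+h_i)·M_i + h_i·M_(i+1) = 6(Δ_i − Δ_(i-1)) read
  1·M_0 + 4·M_1 + 1·M_2 = 6(Δ_1 - Δ_0) = 78
Natural end conditions: M_0 = M_2 = 0.
Hence M_0 = 0, M_1 = 39/2, M_2 = 0.

19.5000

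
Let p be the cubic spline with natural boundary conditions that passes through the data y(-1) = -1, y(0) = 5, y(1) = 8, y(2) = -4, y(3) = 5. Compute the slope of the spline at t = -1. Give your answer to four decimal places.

Let M_i = p''(x_i). Step sizes h_i = 1, 1, 1, 1; slopes of the chords Δ_i = (y_(i+1) - y_i)/h_i = 6, 3, -12, 9.
  1·M_0 + 4·M_1 + 1·M_2 = 6(Δ_1 - Δ_0) = -18
  1·M_1 + 4·M_2 + 1·M_3 = 6(Δ_2 - Δ_1) = -90
  1·M_2 + 4·M_3 + 1·M_4 = 6(Δ_3 - Δ_2) = 126
Natural end conditions: M_0 = M_4 = 0.
Solving: M_0 = 0, M_1 = 27/7, M_2 = -234/7, M_3 = 279/7, M_4 = 0.
On [-1, 0], p'(t) = b_0 + 2c_0·(t + 1) + 3d_0·(t + 1)² with b_0 = Δ_0 - h_0(2M_0 + M_1)/6 = 75/14, c_0 = M_0/2 = 0, d_0 = (M_1 - M_0)/(6h_0) = 9/14. So p'(-1) = 75/14.

5.3571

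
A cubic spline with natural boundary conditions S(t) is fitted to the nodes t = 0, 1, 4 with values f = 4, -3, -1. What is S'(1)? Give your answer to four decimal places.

-5.0833

Let σ_i = S''(x_i). Step sizes h_i = 1, 3; slopes of the chords Δ_i = (y_(i+1) - y_i)/h_i = -7, 2/3.
  1·σ_0 + 8·σ_1 + 3·σ_2 = 6(Δ_1 - Δ_0) = 46
Natural end conditions: σ_0 = σ_2 = 0.
Solving: σ_0 = 0, σ_1 = 23/4, σ_2 = 0.
On [1, 4], S'(t) = b_1 + 2c_1·(t - 1) + 3d_1·(t - 1)² with b_1 = Δ_1 - h_1(2σ_1 + σ_2)/6 = -61/12, c_1 = σ_1/2 = 23/8, d_1 = (σ_2 - σ_1)/(6h_1) = -23/72. So S'(1) = -61/12.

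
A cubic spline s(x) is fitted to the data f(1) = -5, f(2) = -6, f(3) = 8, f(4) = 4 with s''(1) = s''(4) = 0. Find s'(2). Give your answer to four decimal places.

With σ_i denoting the second derivative at x_i, h_i = 1, 1, 1, and Δ_i = (y_(i+1) − y_i)/h_i = -1, 14, -4:
  1·σ_0 + 4·σ_1 + 1·σ_2 = 6(Δ_1 - Δ_0) = 90
  1·σ_1 + 4·σ_2 + 1·σ_3 = 6(Δ_2 - Δ_1) = -108
Natural end conditions: σ_0 = σ_3 = 0.
Forward elimination and back-substitution give σ_0 = 0, σ_1 = 156/5, σ_2 = -174/5, σ_3 = 0.
On [2, 3], s'(x) = b_1 + 2c_1·(x - 2) + 3d_1·(x - 2)² with b_1 = Δ_1 - h_1(2σ_1 + σ_2)/6 = 47/5, c_1 = σ_1/2 = 78/5, d_1 = (σ_2 - σ_1)/(6h_1) = -11. So s'(2) = 47/5.

9.4000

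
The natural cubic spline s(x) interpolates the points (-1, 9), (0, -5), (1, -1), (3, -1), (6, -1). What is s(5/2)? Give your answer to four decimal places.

With σ_i denoting the second derivative at x_i, h_i = 1, 1, 2, 3, and Δ_i = (y_(i+1) − y_i)/h_i = -14, 4, 0, 0:
  1·σ_0 + 4·σ_1 + 1·σ_2 = 6(Δ_1 - Δ_0) = 108
  1·σ_1 + 6·σ_2 + 2·σ_3 = 6(Δ_2 - Δ_1) = -24
  2·σ_2 + 10·σ_3 + 3·σ_4 = 6(Δ_3 - Δ_2) = 0
Natural end conditions: σ_0 = σ_4 = 0.
Forward elimination and back-substitution give σ_0 = 0, σ_1 = 3144/107, σ_2 = -1020/107, σ_3 = 204/107, σ_4 = 0.
On [1, 3], s(x) = -1 + 612/107·(x - 1) - 510/107·(x - 1)² + 102/107·(x - 1)³.
With (x - 1) = 3/2: s(5/2) = 31/428.

0.0724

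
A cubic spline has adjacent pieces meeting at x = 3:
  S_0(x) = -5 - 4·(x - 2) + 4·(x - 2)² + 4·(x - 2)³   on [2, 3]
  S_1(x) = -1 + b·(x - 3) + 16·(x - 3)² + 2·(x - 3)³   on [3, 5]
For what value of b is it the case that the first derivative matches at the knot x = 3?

16

S_0'(x) = -4 + 8·(x - 2) + 12·(x - 2)², so S_0'(3) = 16. On the right, S_1'(3) = b, so b = 16.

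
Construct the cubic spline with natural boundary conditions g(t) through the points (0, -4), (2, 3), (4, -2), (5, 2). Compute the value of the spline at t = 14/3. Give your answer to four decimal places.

Write σ_i for g''(x_i). With h_i = 2, 2, 1 and divided differences Δ_i = 7/2, -5/2, 4, the continuity of g' gives the tridiagonal system
  2·σ_0 + 8·σ_1 + 2·σ_2 = 6(Δ_1 - Δ_0) = -36
  2·σ_1 + 6·σ_2 + 1·σ_3 = 6(Δ_2 - Δ_1) = 39
Natural end conditions: σ_0 = σ_3 = 0.
Solving: σ_0 = 0, σ_1 = -147/22, σ_2 = 96/11, σ_3 = 0.
On [4, 5], g(t) = -2 + 12/11·(t - 4) + 48/11·(t - 4)² - 16/11·(t - 4)³.
With (t - 4) = 2/3: g(14/3) = 70/297.

0.2357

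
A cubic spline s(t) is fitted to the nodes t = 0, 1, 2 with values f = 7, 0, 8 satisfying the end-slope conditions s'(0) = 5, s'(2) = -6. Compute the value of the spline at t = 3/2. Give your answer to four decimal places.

Put M_i = s'' at the i-th knot. Here h = (1, 1) and Δ = (-7, 8), so the interior equations h_(i-1)·M_(i-1) + 2(h_(i-1)+h_i)·M_i + h_i·M_(i+1) = 6(Δ_i − Δ_(i-1)) read
  1·M_0 + 4·M_1 + 1·M_2 = 6(Δ_1 - Δ_0) = 90
Clamped end conditions give two more equations: 2h_0·M_0 + h_0·M_1 = 6(Δ_0 - s'(0)) = -72 and h_1·M_1 + 2h_1·M_2 = 6(s'(2) - Δ_1) = -84.
Solving the tridiagonal system: M_0 = -64, M_1 = 56, M_2 = -70.
On [1, 2], s(t) = 0 + 1·(t - 1) + 28·(t - 1)² - 21·(t - 1)³.
With (t - 1) = 1/2: s(3/2) = 39/8.

4.8750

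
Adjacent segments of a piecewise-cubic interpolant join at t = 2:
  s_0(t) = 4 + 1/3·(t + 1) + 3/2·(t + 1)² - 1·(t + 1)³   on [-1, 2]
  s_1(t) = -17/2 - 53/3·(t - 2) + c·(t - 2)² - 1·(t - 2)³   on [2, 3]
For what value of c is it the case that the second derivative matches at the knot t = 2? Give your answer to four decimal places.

-7.5000

s_0''(t) = 3 - 6·(t + 1), so s_0''(2) = -15. On the right, s_1''(2) = 2c, so c = -15/2.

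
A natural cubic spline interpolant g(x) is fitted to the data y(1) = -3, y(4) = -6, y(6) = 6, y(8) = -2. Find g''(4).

Let M_i = g''(x_i). Step sizes h_i = 3, 2, 2; slopes of the chords Δ_i = (y_(i+1) - y_i)/h_i = -1, 6, -4.
  3·M_0 + 10·M_1 + 2·M_2 = 6(Δ_1 - Δ_0) = 42
  2·M_1 + 8·M_2 + 2·M_3 = 6(Δ_2 - Δ_1) = -60
Natural end conditions: M_0 = M_3 = 0.
Forward elimination and back-substitution give M_0 = 0, M_1 = 6, M_2 = -9, M_3 = 0.

6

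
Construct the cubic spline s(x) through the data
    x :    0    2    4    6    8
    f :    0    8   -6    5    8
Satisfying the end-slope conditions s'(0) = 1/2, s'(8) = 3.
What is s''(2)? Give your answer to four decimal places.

Write m_i for s''(x_i). With h_i = 2, 2, 2, 2 and divided differences Δ_i = 4, -7, 11/2, 3/2, the continuity of s' gives the tridiagonal system
  2·m_0 + 8·m_1 + 2·m_2 = 6(Δ_1 - Δ_0) = -66
  2·m_1 + 8·m_2 + 2·m_3 = 6(Δ_2 - Δ_1) = 75
  2·m_2 + 8·m_3 + 2·m_4 = 6(Δ_3 - Δ_2) = -24
Clamped end conditions give two more equations: 2h_0·m_0 + h_0·m_1 = 6(Δ_0 - s'(0)) = 21 and h_3·m_3 + 2h_3·m_4 = 6(s'(8) - Δ_3) = 9.
Solving: m_0 = 1445/112, m_1 = -857/56, m_2 = 245/16, m_3 = -473/56, m_4 = 725/112.

-15.3036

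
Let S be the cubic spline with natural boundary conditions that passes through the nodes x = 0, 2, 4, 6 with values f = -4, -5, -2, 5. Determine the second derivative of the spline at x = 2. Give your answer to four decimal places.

1.2000

Put M_i = S'' at the i-th knot. Here h = (2, 2, 2) and Δ = (-1/2, 3/2, 7/2), so the interior equations h_(i-1)·M_(i-1) + 2(h_(i-1)+h_i)·M_i + h_i·M_(i+1) = 6(Δ_i − Δ_(i-1)) read
  2·M_0 + 8·M_1 + 2·M_2 = 6(Δ_1 - Δ_0) = 12
  2·M_1 + 8·M_2 + 2·M_3 = 6(Δ_2 - Δ_1) = 12
Natural end conditions: M_0 = M_3 = 0.
Forward elimination and back-substitution give M_0 = 0, M_1 = 6/5, M_2 = 6/5, M_3 = 0.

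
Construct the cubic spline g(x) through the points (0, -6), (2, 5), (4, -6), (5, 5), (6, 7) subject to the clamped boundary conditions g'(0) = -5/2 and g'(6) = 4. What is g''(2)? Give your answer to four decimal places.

-20.7381

With M_i denoting the second derivative at x_i, h_i = 2, 2, 1, 1, and Δ_i = (y_(i+1) − y_i)/h_i = 11/2, -11/2, 11, 2:
  2·M_0 + 8·M_1 + 2·M_2 = 6(Δ_1 - Δ_0) = -66
  2·M_1 + 6·M_2 + 1·M_3 = 6(Δ_2 - Δ_1) = 99
  1·M_2 + 4·M_3 + 1·M_4 = 6(Δ_3 - Δ_2) = -54
Clamped end conditions give two more equations: 2h_0·M_0 + h_0·M_1 = 6(Δ_0 - g'(0)) = 48 and h_3·M_3 + 2h_3·M_4 = 6(g'(6) - Δ_3) = 12.
Forward elimination and back-substitution give M_0 = 1879/84, M_1 = -871/42, M_2 = 331/12, M_3 = -1051/42, M_4 = 1555/84.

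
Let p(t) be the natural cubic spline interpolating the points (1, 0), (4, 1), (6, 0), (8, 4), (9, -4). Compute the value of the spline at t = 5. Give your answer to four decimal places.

Put M_i = p'' at the i-th knot. Here h = (3, 2, 2, 1) and Δ = (1/3, -1/2, 2, -8), so the interior equations h_(i-1)·M_(i-1) + 2(h_(i-1)+h_i)·M_i + h_i·M_(i+1) = 6(Δ_i − Δ_(i-1)) read
  3·M_0 + 10·M_1 + 2·M_2 = 6(Δ_1 - Δ_0) = -5
  2·M_1 + 8·M_2 + 2·M_3 = 6(Δ_2 - Δ_1) = 15
  2·M_2 + 6·M_3 + 1·M_4 = 6(Δ_3 - Δ_2) = -60
Natural end conditions: M_0 = M_4 = 0.
Solving: M_0 = 0, M_1 = -20/13, M_2 = 135/26, M_3 = -305/26, M_4 = 0.
On [4, 6], p(t) = 1 - 47/39·(t - 4) - 10/13·(t - 4)² + 175/312·(t - 4)³.
With (t - 4) = 1: p(5) = -43/104.

-0.4135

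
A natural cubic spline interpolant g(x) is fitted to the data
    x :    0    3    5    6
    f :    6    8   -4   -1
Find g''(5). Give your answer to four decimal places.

11.0714

With σ_i denoting the second derivative at x_i, h_i = 3, 2, 1, and Δ_i = (y_(i+1) − y_i)/h_i = 2/3, -6, 3:
  3·σ_0 + 10·σ_1 + 2·σ_2 = 6(Δ_1 - Δ_0) = -40
  2·σ_1 + 6·σ_2 + 1·σ_3 = 6(Δ_2 - Δ_1) = 54
Natural end conditions: σ_0 = σ_3 = 0.
Hence σ_0 = 0, σ_1 = -87/14, σ_2 = 155/14, σ_3 = 0.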